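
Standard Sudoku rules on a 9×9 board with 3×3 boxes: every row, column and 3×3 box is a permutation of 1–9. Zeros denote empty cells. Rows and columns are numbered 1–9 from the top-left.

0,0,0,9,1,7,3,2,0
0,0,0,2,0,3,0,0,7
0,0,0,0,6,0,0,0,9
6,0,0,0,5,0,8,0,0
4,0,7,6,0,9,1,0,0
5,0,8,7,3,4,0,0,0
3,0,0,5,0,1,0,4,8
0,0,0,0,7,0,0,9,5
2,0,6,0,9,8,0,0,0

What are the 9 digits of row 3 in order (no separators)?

r1c1 = 8: row 1 has {1,2,3,7,9}; col 1 has {2,3,4,5,6}; box has {} → only 8 remains.
r3c6 = 5: row 3 has {6,9}; col 6 has {1,3,4,7,8,9}; box has {1,2,3,6,7,9} → only 5 remains.
r3c7 = 4: row 3 has {5,6,9}; col 7 has {1,3,8}; box has {2,3,7,9} → only 4 remains.
r4c4 = 1: row 4 has {5,6,8}; col 4 has {2,5,6,7,9}; box has {3,4,5,6,7,9} → only 1 remains.
r4c6 = 2: row 4 has {1,5,6,8}; col 6 has {1,3,4,5,7,8,9}; box has {1,3,4,5,6,7,9} → only 2 remains.
r5c5 = 8: row 5 has {1,4,6,7,9}; col 5 has {1,3,5,6,7,9}; box has {1,2,3,4,5,6,7,9} → only 8 remains.
r6c8 = 6: row 6 has {3,4,5,7,8}; col 8 has {2,4,9}; box has {1,8} → only 6 remains.
r6c9 = 2: row 6 has {3,4,5,6,7,8}; col 9 has {5,7,8,9}; box has {1,6,8} → only 2 remains.
r7c3 = 9: row 7 has {1,3,4,5,8}; col 3 has {6,7,8}; box has {2,3,6} → only 9 remains.
r7c5 = 2: row 7 has {1,3,4,5,8,9}; col 5 has {1,3,5,6,7,8,9}; box has {1,5,7,8,9} → only 2 remains.
r8c1 = 1: row 8 has {5,7,9}; col 1 has {2,3,4,5,6,8}; box has {2,3,6,9} → only 1 remains.
r8c3 = 4: row 8 has {1,5,7,9}; col 3 has {6,7,8,9}; box has {1,2,3,6,9} → only 4 remains.
r8c4 = 3: row 8 has {1,4,5,7,9}; col 4 has {1,2,5,6,7,9}; box has {1,2,5,7,8,9} → only 3 remains.
r8c6 = 6: row 8 has {1,3,4,5,7,9}; col 6 has {1,2,3,4,5,7,8,9}; box has {1,2,3,5,7,8,9} → only 6 remains.
r8c7 = 2: row 8 has {1,3,4,5,6,7,9}; col 7 has {1,3,4,8}; box has {4,5,8,9} → only 2 remains.
r9c4 = 4: row 9 has {2,6,8,9}; col 4 has {1,2,3,5,6,7,9}; box has {1,2,3,5,6,7,8,9} → only 4 remains.
r9c7 = 7: row 9 has {2,4,6,8,9}; col 7 has {1,2,3,4,8}; box has {2,4,5,8,9} → only 7 remains.
r1c3 = 5: row 1 has {1,2,3,7,8,9}; col 3 has {4,6,7,8,9}; box has {8} → only 5 remains.
r1c9 = 6: row 1 has {1,2,3,5,7,8,9}; col 9 has {2,5,7,8,9}; box has {2,3,4,7,9} → only 6 remains.
r2c1 = 9: row 2 has {2,3,7}; col 1 has {1,2,3,4,5,6,8}; box has {5,8} → only 9 remains.
r2c3 = 1: row 2 has {2,3,7,9}; col 3 has {4,5,6,7,8,9}; box has {5,8,9} → only 1 remains.
r2c5 = 4: row 2 has {1,2,3,7,9}; col 5 has {1,2,3,5,6,7,8,9}; box has {1,2,3,5,6,7,9} → only 4 remains.
r2c7 = 5: row 2 has {1,2,3,4,7,9}; col 7 has {1,2,3,4,7,8}; box has {2,3,4,6,7,9} → only 5 remains.
r2c8 = 8: row 2 has {1,2,3,4,5,7,9}; col 8 has {2,4,6,9}; box has {2,3,4,5,6,7,9} → only 8 remains.
r3c1 = 7: row 3 has {4,5,6,9}; col 1 has {1,2,3,4,5,6,8,9}; box has {1,5,8,9} → only 7 remains.
r3c4 = 8: row 3 has {4,5,6,7,9}; col 4 has {1,2,3,4,5,6,7,9}; box has {1,2,3,4,5,6,7,9} → only 8 remains.
r3c8 = 1: row 3 has {4,5,6,7,8,9}; col 8 has {2,4,6,8,9}; box has {2,3,4,5,6,7,8,9} → only 1 remains.
r4c3 = 3: row 4 has {1,2,5,6,8}; col 3 has {1,4,5,6,7,8,9}; box has {4,5,6,7,8} → only 3 remains.
r4c8 = 7: row 4 has {1,2,3,5,6,8}; col 8 has {1,2,4,6,8,9}; box has {1,2,6,8} → only 7 remains.
r4c9 = 4: row 4 has {1,2,3,5,6,7,8}; col 9 has {2,5,6,7,8,9}; box has {1,2,6,7,8} → only 4 remains.
r5c2 = 2: row 5 has {1,4,6,7,8,9}; col 2 has {}; box has {3,4,5,6,7,8} → only 2 remains.
r5c9 = 3: row 5 has {1,2,4,6,7,8,9}; col 9 has {2,4,5,6,7,8,9}; box has {1,2,4,6,7,8} → only 3 remains.
r6c7 = 9: row 6 has {2,3,4,5,6,7,8}; col 7 has {1,2,3,4,5,7,8}; box has {1,2,3,4,6,7,8} → only 9 remains.
r7c2 = 7: row 7 has {1,2,3,4,5,8,9}; col 2 has {2}; box has {1,2,3,4,6,9} → only 7 remains.
r7c7 = 6: row 7 has {1,2,3,4,5,7,8,9}; col 7 has {1,2,3,4,5,7,8,9}; box has {2,4,5,7,8,9} → only 6 remains.
r8c2 = 8: row 8 has {1,2,3,4,5,6,7,9}; col 2 has {2,7}; box has {1,2,3,4,6,7,9} → only 8 remains.
r9c2 = 5: row 9 has {2,4,6,7,8,9}; col 2 has {2,7,8}; box has {1,2,3,4,6,7,8,9} → only 5 remains.
r9c8 = 3: row 9 has {2,4,5,6,7,8,9}; col 8 has {1,2,4,6,7,8,9}; box has {2,4,5,6,7,8,9} → only 3 remains.
r9c9 = 1: row 9 has {2,3,4,5,6,7,8,9}; col 9 has {2,3,4,5,6,7,8,9}; box has {2,3,4,5,6,7,8,9} → only 1 remains.
r1c2 = 4: row 1 has {1,2,3,5,6,7,8,9}; col 2 has {2,5,7,8}; box has {1,5,7,8,9} → only 4 remains.
r2c2 = 6: row 2 has {1,2,3,4,5,7,8,9}; col 2 has {2,4,5,7,8}; box has {1,4,5,7,8,9} → only 6 remains.
r3c2 = 3: row 3 has {1,4,5,6,7,8,9}; col 2 has {2,4,5,6,7,8}; box has {1,4,5,6,7,8,9} → only 3 remains.
r3c3 = 2: row 3 has {1,3,4,5,6,7,8,9}; col 3 has {1,3,4,5,6,7,8,9}; box has {1,3,4,5,6,7,8,9} → only 2 remains.

732865419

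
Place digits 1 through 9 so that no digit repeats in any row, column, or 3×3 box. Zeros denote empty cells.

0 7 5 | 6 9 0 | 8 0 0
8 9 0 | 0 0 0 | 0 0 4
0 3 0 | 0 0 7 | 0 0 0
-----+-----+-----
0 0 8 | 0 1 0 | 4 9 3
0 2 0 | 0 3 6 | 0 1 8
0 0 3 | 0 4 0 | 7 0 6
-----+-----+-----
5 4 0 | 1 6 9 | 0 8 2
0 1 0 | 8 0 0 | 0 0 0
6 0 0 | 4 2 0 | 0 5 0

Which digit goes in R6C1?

1

R1C9 = 1: row 1 has {5,6,7,8,9}; col 9 has {2,3,4,6,8}; box has {4,8} → only 1 remains.
R2C5 = 5: row 2 has {4,8,9}; col 5 has {1,2,3,4,6,9}; box has {6,7,9} → only 5 remains.
R3C4 = 2: row 3 has {3,7}; col 4 has {1,4,6,8}; box has {5,6,7,9} → only 2 remains.
R3C5 = 8: row 3 has {2,3,7}; col 5 has {1,2,3,4,5,6,9}; box has {2,5,6,7,9} → only 8 remains.
R3C8 = 6: row 3 has {2,3,7,8}; col 8 has {1,5,8,9}; box has {1,4,8} → only 6 remains.
R4C1 = 7: row 4 has {1,3,4,8,9}; col 1 has {5,6,8}; box has {2,3,8} → only 7 remains.
R4C4 = 5: row 4 has {1,3,4,7,8,9}; col 4 has {1,2,4,6,8}; box has {1,3,4,6} → only 5 remains.
R4C6 = 2: row 4 has {1,3,4,5,7,8,9}; col 6 has {6,7,9}; box has {1,3,4,5,6} → only 2 remains.
R5C7 = 5: row 5 has {1,2,3,6,8}; col 7 has {4,7,8}; box has {1,3,4,6,7,8,9} → only 5 remains.
R6C2 = 5: row 6 has {3,4,6,7}; col 2 has {1,2,3,4,7,9}; box has {2,3,7,8} → only 5 remains.
R6C4 = 9: row 6 has {3,4,5,6,7}; col 4 has {1,2,4,5,6,8}; box has {1,2,3,4,5,6} → only 9 remains.
R6C6 = 8: row 6 has {3,4,5,6,7,9}; col 6 has {2,6,7,9}; box has {1,2,3,4,5,6,9} → only 8 remains.
R6C8 = 2: row 6 has {3,4,5,6,7,8,9}; col 8 has {1,5,6,8,9}; box has {1,3,4,5,6,7,8,9} → only 2 remains.
R7C3 = 7: row 7 has {1,2,4,5,6,8,9}; col 3 has {3,5,8}; box has {1,4,5,6} → only 7 remains.
R7C7 = 3: row 7 has {1,2,4,5,6,7,8,9}; col 7 has {4,5,7,8}; box has {2,5,8} → only 3 remains.
R8C5 = 7: row 8 has {1,8}; col 5 has {1,2,3,4,5,6,8,9}; box has {1,2,4,6,8,9} → only 7 remains.
R8C8 = 4: row 8 has {1,7,8}; col 8 has {1,2,5,6,8,9}; box has {2,3,5,8} → only 4 remains.
R8C9 = 9: row 8 has {1,4,7,8}; col 9 has {1,2,3,4,6,8}; box has {2,3,4,5,8} → only 9 remains.
R9C2 = 8: row 9 has {2,4,5,6}; col 2 has {1,2,3,4,5,7,9}; box has {1,4,5,6,7} → only 8 remains.
R9C3 = 9: row 9 has {2,4,5,6,8}; col 3 has {3,5,7,8}; box has {1,4,5,6,7,8} → only 9 remains.
R9C6 = 3: row 9 has {2,4,5,6,8,9}; col 6 has {2,6,7,8,9}; box has {1,2,4,6,7,8,9} → only 3 remains.
R9C7 = 1: row 9 has {2,3,4,5,6,8,9}; col 7 has {3,4,5,7,8}; box has {2,3,4,5,8,9} → only 1 remains.
R9C9 = 7: row 9 has {1,2,3,4,5,6,8,9}; col 9 has {1,2,3,4,6,8,9}; box has {1,2,3,4,5,8,9} → only 7 remains.
R1C6 = 4: row 1 has {1,5,6,7,8,9}; col 6 has {2,3,6,7,8,9}; box has {2,5,6,7,8,9} → only 4 remains.
R1C8 = 3: row 1 has {1,4,5,6,7,8,9}; col 8 has {1,2,4,5,6,8,9}; box has {1,4,6,8} → only 3 remains.
R2C4 = 3: row 2 has {4,5,8,9}; col 4 has {1,2,4,5,6,8,9}; box has {2,4,5,6,7,8,9} → only 3 remains.
R2C6 = 1: row 2 has {3,4,5,8,9}; col 6 has {2,3,4,6,7,8,9}; box has {2,3,4,5,6,7,8,9} → only 1 remains.
R2C7 = 2: row 2 has {1,3,4,5,8,9}; col 7 has {1,3,4,5,7,8}; box has {1,3,4,6,8} → only 2 remains.
R2C8 = 7: row 2 has {1,2,3,4,5,8,9}; col 8 has {1,2,3,4,5,6,8,9}; box has {1,2,3,4,6,8} → only 7 remains.
R3C7 = 9: row 3 has {2,3,6,7,8}; col 7 has {1,2,3,4,5,7,8}; box has {1,2,3,4,6,7,8} → only 9 remains.
R3C9 = 5: row 3 has {2,3,6,7,8,9}; col 9 has {1,2,3,4,6,7,8,9}; box has {1,2,3,4,6,7,8,9} → only 5 remains.
R4C2 = 6: row 4 has {1,2,3,4,5,7,8,9}; col 2 has {1,2,3,4,5,7,8,9}; box has {2,3,5,7,8} → only 6 remains.
R5C3 = 4: row 5 has {1,2,3,5,6,8}; col 3 has {3,5,7,8,9}; box has {2,3,5,6,7,8} → only 4 remains.
R5C4 = 7: row 5 has {1,2,3,4,5,6,8}; col 4 has {1,2,3,4,5,6,8,9}; box has {1,2,3,4,5,6,8,9} → only 7 remains.
R6C1 = 1: row 6 has {2,3,4,5,6,7,8,9}; col 1 has {5,6,7,8}; box has {2,3,4,5,6,7,8} → only 1 remains.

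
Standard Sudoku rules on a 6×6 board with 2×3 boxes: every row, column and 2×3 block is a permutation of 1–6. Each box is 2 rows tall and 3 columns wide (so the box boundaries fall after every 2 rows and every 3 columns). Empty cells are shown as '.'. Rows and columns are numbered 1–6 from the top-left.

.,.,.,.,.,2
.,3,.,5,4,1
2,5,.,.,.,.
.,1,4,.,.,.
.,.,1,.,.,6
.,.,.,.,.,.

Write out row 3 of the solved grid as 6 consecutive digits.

256413

row 2, column 1 = 6: row 2 has {1,3,4,5}; col 1 has {2}; box has {3} → only 6 remains.
row 2, column 3 = 2: row 2 has {1,3,4,5,6}; col 3 has {1,4}; box has {3,6} → only 2 remains.
row 4, column 1 = 3: row 4 has {1,4}; col 1 has {2,6}; box has {1,2,4,5} → only 3 remains.
row 4, column 6 = 5: row 4 has {1,3,4}; col 6 has {1,2,6}; box has {} → only 5 remains.
row 1, column 2 = 4: row 1 has {2}; col 2 has {1,3,5}; box has {2,3,6} → only 4 remains.
row 1, column 3 = 5: row 1 has {2,4}; col 3 has {1,2,4}; box has {2,3,4,6} → only 5 remains.
row 3, column 3 = 6: row 3 has {2,5}; col 3 has {1,2,4,5}; box has {1,2,3,4,5} → only 6 remains.
row 5, column 2 = 2: row 5 has {1,6}; col 2 has {1,3,4,5}; box has {1} → only 2 remains.
row 6, column 2 = 6: row 6 has {}; col 2 has {1,2,3,4,5}; box has {1,2} → only 6 remains.
row 6, column 3 = 3: row 6 has {6}; col 3 has {1,2,4,5,6}; box has {1,2,6} → only 3 remains.
row 6, column 6 = 4: row 6 has {3,6}; col 6 has {1,2,5,6}; box has {6} → only 4 remains.
row 1, column 1 = 1: row 1 has {2,4,5}; col 1 has {2,3,6}; box has {2,3,4,5,6} → only 1 remains.
row 3, column 6 = 3: row 3 has {2,5,6}; col 6 has {1,2,4,5,6}; box has {5} → only 3 remains.
row 5, column 4 = 3: row 5 has {1,2,6}; col 4 has {5}; box has {4,6} → only 3 remains.
row 5, column 5 = 5: row 5 has {1,2,3,6}; col 5 has {4}; box has {3,4,6} → only 5 remains.
row 6, column 1 = 5: row 6 has {3,4,6}; col 1 has {1,2,3,6}; box has {1,2,3,6} → only 5 remains.
row 1, column 4 = 6: row 1 has {1,2,4,5}; col 4 has {3,5}; box has {1,2,4,5} → only 6 remains.
row 1, column 5 = 3: row 1 has {1,2,4,5,6}; col 5 has {4,5}; box has {1,2,4,5,6} → only 3 remains.
row 3, column 5 = 1: row 3 has {2,3,5,6}; col 5 has {3,4,5}; box has {3,5} → only 1 remains.
row 4, column 4 = 2: row 4 has {1,3,4,5}; col 4 has {3,5,6}; box has {1,3,5} → only 2 remains.
row 4, column 5 = 6: row 4 has {1,2,3,4,5}; col 5 has {1,3,4,5}; box has {1,2,3,5} → only 6 remains.
row 5, column 1 = 4: row 5 has {1,2,3,5,6}; col 1 has {1,2,3,5,6}; box has {1,2,3,5,6} → only 4 remains.
row 6, column 4 = 1: row 6 has {3,4,5,6}; col 4 has {2,3,5,6}; box has {3,4,5,6} → only 1 remains.
row 6, column 5 = 2: row 6 has {1,3,4,5,6}; col 5 has {1,3,4,5,6}; box has {1,3,4,5,6} → only 2 remains.
row 3, column 4 = 4: row 3 has {1,2,3,5,6}; col 4 has {1,2,3,5,6}; box has {1,2,3,5,6} → only 4 remains.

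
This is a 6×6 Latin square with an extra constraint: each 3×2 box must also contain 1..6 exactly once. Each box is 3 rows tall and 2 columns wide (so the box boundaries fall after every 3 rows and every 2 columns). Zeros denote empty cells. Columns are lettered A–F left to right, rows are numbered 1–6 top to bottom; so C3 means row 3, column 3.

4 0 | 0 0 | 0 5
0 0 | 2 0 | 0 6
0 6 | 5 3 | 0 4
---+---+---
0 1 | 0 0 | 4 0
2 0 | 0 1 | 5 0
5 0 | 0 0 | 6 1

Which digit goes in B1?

D1 = 6: row 1 has {4,5}; col 4 has {1,3}; box has {2,3,5} → only 6 remains.
D2 = 4: row 2 has {2,6}; col 4 has {1,3,6}; box has {2,3,5,6} → only 4 remains.
A3 = 1: row 3 has {3,4,5,6}; col 1 has {2,4,5}; box has {4,6} → only 1 remains.
E3 = 2: row 3 has {1,3,4,5,6}; col 5 has {4,5,6}; box has {4,5,6} → only 2 remains.
F5 = 3: row 5 has {1,2,5}; col 6 has {1,4,5,6}; box has {1,4,5,6} → only 3 remains.
D6 = 2: row 6 has {1,5,6}; col 4 has {1,3,4,6}; box has {1} → only 2 remains.
C1 = 1: row 1 has {4,5,6}; col 3 has {2,5}; box has {2,3,4,5,6} → only 1 remains.
E1 = 3: row 1 has {1,4,5,6}; col 5 has {2,4,5,6}; box has {2,4,5,6} → only 3 remains.
A2 = 3: row 2 has {2,4,6}; col 1 has {1,2,4,5}; box has {1,4,6} → only 3 remains.
B2 = 5: row 2 has {2,3,4,6}; col 2 has {1,6}; box has {1,3,4,6} → only 5 remains.
E2 = 1: row 2 has {2,3,4,5,6}; col 5 has {2,3,4,5,6}; box has {2,3,4,5,6} → only 1 remains.
A4 = 6: row 4 has {1,4}; col 1 has {1,2,3,4,5}; box has {1,2,5} → only 6 remains.
C4 = 3: row 4 has {1,4,6}; col 3 has {1,2,5}; box has {1,2} → only 3 remains.
D4 = 5: row 4 has {1,3,4,6}; col 4 has {1,2,3,4,6}; box has {1,2,3} → only 5 remains.
F4 = 2: row 4 has {1,3,4,5,6}; col 6 has {1,3,4,5,6}; box has {1,3,4,5,6} → only 2 remains.
B5 = 4: row 5 has {1,2,3,5}; col 2 has {1,5,6}; box has {1,2,5,6} → only 4 remains.
C5 = 6: row 5 has {1,2,3,4,5}; col 3 has {1,2,3,5}; box has {1,2,3,5} → only 6 remains.
B6 = 3: row 6 has {1,2,5,6}; col 2 has {1,4,5,6}; box has {1,2,4,5,6} → only 3 remains.
C6 = 4: row 6 has {1,2,3,5,6}; col 3 has {1,2,3,5,6}; box has {1,2,3,5,6} → only 4 remains.
B1 = 2: row 1 has {1,3,4,5,6}; col 2 has {1,3,4,5,6}; box has {1,3,4,5,6} → only 2 remains.

2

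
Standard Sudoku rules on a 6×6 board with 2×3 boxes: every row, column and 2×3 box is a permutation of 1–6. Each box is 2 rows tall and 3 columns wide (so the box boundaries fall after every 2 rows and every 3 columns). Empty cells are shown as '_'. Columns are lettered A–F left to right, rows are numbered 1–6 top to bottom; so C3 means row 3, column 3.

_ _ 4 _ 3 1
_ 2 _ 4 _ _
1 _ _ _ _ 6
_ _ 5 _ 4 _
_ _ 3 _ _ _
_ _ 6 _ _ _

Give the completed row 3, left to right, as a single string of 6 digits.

142356

C2 = 1: row 2 has {2,4}; col 3 has {3,4,5,6}; box has {2,4} → only 1 remains.
F2 = 5: row 2 has {1,2,4}; col 6 has {1,6}; box has {1,3,4} → only 5 remains.
C3 = 2: row 3 has {1,6}; col 3 has {1,3,4,5,6}; box has {1,5} → only 2 remains.
E3 = 5: row 3 has {1,2,6}; col 5 has {3,4}; box has {4,6} → only 5 remains.
E2 = 6: row 2 has {1,2,4,5}; col 5 has {3,4,5}; box has {1,3,4,5} → only 6 remains.
D3 = 3: row 3 has {1,2,5,6}; col 4 has {4}; box has {4,5,6} → only 3 remains.
F4 = 2: row 4 has {4,5}; col 6 has {1,5,6}; box has {3,4,5,6} → only 2 remains.
F5 = 4: row 5 has {3}; col 6 has {1,2,5,6}; box has {} → only 4 remains.
F6 = 3: row 6 has {6}; col 6 has {1,2,4,5,6}; box has {4} → only 3 remains.
D1 = 2: row 1 has {1,3,4}; col 4 has {3,4}; box has {1,3,4,5,6} → only 2 remains.
A2 = 3: row 2 has {1,2,4,5,6}; col 1 has {1}; box has {1,2,4} → only 3 remains.
B3 = 4: row 3 has {1,2,3,5,6}; col 2 has {2}; box has {1,2,5} → only 4 remains.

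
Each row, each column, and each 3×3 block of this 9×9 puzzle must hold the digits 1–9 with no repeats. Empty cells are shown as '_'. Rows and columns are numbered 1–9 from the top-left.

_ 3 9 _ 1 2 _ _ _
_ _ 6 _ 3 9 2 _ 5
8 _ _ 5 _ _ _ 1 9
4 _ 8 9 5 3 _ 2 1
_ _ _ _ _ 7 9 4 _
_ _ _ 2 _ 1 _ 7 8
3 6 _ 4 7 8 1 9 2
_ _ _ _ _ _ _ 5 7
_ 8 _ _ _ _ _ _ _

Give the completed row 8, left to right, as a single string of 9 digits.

914326857

R2C8 = 8: row 2 has {2,3,5,6,9}; col 8 has {1,2,4,5,7,9}; box has {1,2,5,9} → only 8 remains.
R4C2 = 7: row 4 has {1,2,3,4,5,8,9}; col 2 has {3,6,8}; box has {4,8} → only 7 remains.
R4C7 = 6: row 4 has {1,2,3,4,5,7,8,9}; col 7 has {1,2,9}; box has {1,2,4,7,8,9} → only 6 remains.
R5C9 = 3: row 5 has {4,7,9}; col 9 has {1,2,5,7,8,9}; box has {1,2,4,6,7,8,9} → only 3 remains.
R6C7 = 5: row 6 has {1,2,7,8}; col 7 has {1,2,6,9}; box has {1,2,3,4,6,7,8,9} → only 5 remains.
R7C3 = 5: row 7 has {1,2,3,4,6,7,8,9}; col 3 has {6,8,9}; box has {3,6,8} → only 5 remains.
R8C6 = 6: row 8 has {5,7}; col 6 has {1,2,3,7,8,9}; box has {4,7,8} → only 6 remains.
R9C6 = 5: row 9 has {8}; col 6 has {1,2,3,6,7,8,9}; box has {4,6,7,8} → only 5 remains.
R1C8 = 6: row 1 has {1,2,3,9}; col 8 has {1,2,4,5,7,8,9}; box has {1,2,5,8,9} → only 6 remains.
R1C9 = 4: row 1 has {1,2,3,6,9}; col 9 has {1,2,3,5,7,8,9}; box has {1,2,5,6,8,9} → only 4 remains.
R2C4 = 7: row 2 has {2,3,5,6,8,9}; col 4 has {2,4,5,9}; box has {1,2,3,5,9} → only 7 remains.
R3C6 = 4: row 3 has {1,5,8,9}; col 6 has {1,2,3,5,6,7,8,9}; box has {1,2,3,5,7,9} → only 4 remains.
R6C2 = 9: row 6 has {1,2,5,7,8}; col 2 has {3,6,7,8}; box has {4,7,8} → only 9 remains.
R6C3 = 3: row 6 has {1,2,5,7,8,9}; col 3 has {5,6,8,9}; box has {4,7,8,9} → only 3 remains.
R9C8 = 3: row 9 has {5,8}; col 8 has {1,2,4,5,6,7,8,9}; box has {1,2,5,7,9} → only 3 remains.
R9C9 = 6: row 9 has {3,5,8}; col 9 has {1,2,3,4,5,7,8,9}; box has {1,2,3,5,7,9} → only 6 remains.
R1C4 = 8: row 1 has {1,2,3,4,6,9}; col 4 has {2,4,5,7,9}; box has {1,2,3,4,5,7,9} → only 8 remains.
R1C7 = 7: row 1 has {1,2,3,4,6,8,9}; col 7 has {1,2,5,6,9}; box has {1,2,4,5,6,8,9} → only 7 remains.
R2C1 = 1: row 2 has {2,3,5,6,7,8,9}; col 1 has {3,4,8}; box has {3,6,8,9} → only 1 remains.
R2C2 = 4: row 2 has {1,2,3,5,6,7,8,9}; col 2 has {3,6,7,8,9}; box has {1,3,6,8,9} → only 4 remains.
R3C2 = 2: row 3 has {1,4,5,8,9}; col 2 has {3,4,6,7,8,9}; box has {1,3,4,6,8,9} → only 2 remains.
R3C3 = 7: row 3 has {1,2,4,5,8,9}; col 3 has {3,5,6,8,9}; box has {1,2,3,4,6,8,9} → only 7 remains.
R3C5 = 6: row 3 has {1,2,4,5,7,8,9}; col 5 has {1,3,5,7}; box has {1,2,3,4,5,7,8,9} → only 6 remains.
R3C7 = 3: row 3 has {1,2,4,5,6,7,8,9}; col 7 has {1,2,5,6,7,9}; box has {1,2,4,5,6,7,8,9} → only 3 remains.
R5C4 = 6: row 5 has {3,4,7,9}; col 4 has {2,4,5,7,8,9}; box has {1,2,3,5,7,9} → only 6 remains.
R5C5 = 8: row 5 has {3,4,6,7,9}; col 5 has {1,3,5,6,7}; box has {1,2,3,5,6,7,9} → only 8 remains.
R6C1 = 6: row 6 has {1,2,3,5,7,8,9}; col 1 has {1,3,4,8}; box has {3,4,7,8,9} → only 6 remains.
R6C5 = 4: row 6 has {1,2,3,5,6,7,8,9}; col 5 has {1,3,5,6,7,8}; box has {1,2,3,5,6,7,8,9} → only 4 remains.
R8C2 = 1: row 8 has {5,6,7}; col 2 has {2,3,4,6,7,8,9}; box has {3,5,6,8} → only 1 remains.
R8C4 = 3: row 8 has {1,5,6,7}; col 4 has {2,4,5,6,7,8,9}; box has {4,5,6,7,8} → only 3 remains.
R9C4 = 1: row 9 has {3,5,6,8}; col 4 has {2,3,4,5,6,7,8,9}; box has {3,4,5,6,7,8} → only 1 remains.
R9C7 = 4: row 9 has {1,3,5,6,8}; col 7 has {1,2,3,5,6,7,9}; box has {1,2,3,5,6,7,9} → only 4 remains.
R1C1 = 5: row 1 has {1,2,3,4,6,7,8,9}; col 1 has {1,3,4,6,8}; box has {1,2,3,4,6,7,8,9} → only 5 remains.
R5C1 = 2: row 5 has {3,4,6,7,8,9}; col 1 has {1,3,4,5,6,8}; box has {3,4,6,7,8,9} → only 2 remains.
R5C2 = 5: row 5 has {2,3,4,6,7,8,9}; col 2 has {1,2,3,4,6,7,8,9}; box has {2,3,4,6,7,8,9} → only 5 remains.
R5C3 = 1: row 5 has {2,3,4,5,6,7,8,9}; col 3 has {3,5,6,7,8,9}; box has {2,3,4,5,6,7,8,9} → only 1 remains.
R8C1 = 9: row 8 has {1,3,5,6,7}; col 1 has {1,2,3,4,5,6,8}; box has {1,3,5,6,8} → only 9 remains.
R8C5 = 2: row 8 has {1,3,5,6,7,9}; col 5 has {1,3,4,5,6,7,8}; box has {1,3,4,5,6,7,8} → only 2 remains.
R8C7 = 8: row 8 has {1,2,3,5,6,7,9}; col 7 has {1,2,3,4,5,6,7,9}; box has {1,2,3,4,5,6,7,9} → only 8 remains.
R9C1 = 7: row 9 has {1,3,4,5,6,8}; col 1 has {1,2,3,4,5,6,8,9}; box has {1,3,5,6,8,9} → only 7 remains.
R9C3 = 2: row 9 has {1,3,4,5,6,7,8}; col 3 has {1,3,5,6,7,8,9}; box has {1,3,5,6,7,8,9} → only 2 remains.
R9C5 = 9: row 9 has {1,2,3,4,5,6,7,8}; col 5 has {1,2,3,4,5,6,7,8}; box has {1,2,3,4,5,6,7,8} → only 9 remains.
R8C3 = 4: row 8 has {1,2,3,5,6,7,8,9}; col 3 has {1,2,3,5,6,7,8,9}; box has {1,2,3,5,6,7,8,9} → only 4 remains.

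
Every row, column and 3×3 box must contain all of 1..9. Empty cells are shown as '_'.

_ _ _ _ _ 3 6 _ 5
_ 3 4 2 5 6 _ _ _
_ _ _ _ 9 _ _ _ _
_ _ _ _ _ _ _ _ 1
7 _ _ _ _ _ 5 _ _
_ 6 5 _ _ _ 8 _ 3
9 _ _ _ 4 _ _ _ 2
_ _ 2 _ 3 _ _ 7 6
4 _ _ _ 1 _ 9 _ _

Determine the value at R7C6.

R9C9 = 8 (sole candidate).
R8C7 = 4 (hidden single in row 8).
R9C6 = 2 (hidden single in row 9).
R4C1 = 3 (hidden single in column 1).
R3C1 = 6 (hidden single in column 1).
R3C2 = 5 (hidden single in row 3).
R9C2 = 7 (sole candidate).
R5C4 = 3 (hidden single in row 5).
R8C1 = 5 (hidden single in column 1).
R8C2 = 1 (hidden single in row 8).
R7C2 = 8 (sole candidate).
R4C7 = 7 (hidden single in box 6).
R2C7 = 1 (sole candidate).
R7C7 = 3 (sole candidate).
R9C8 = 5 (sole candidate).
R2C1 = 8 (sole candidate).
R2C8 = 9 (sole candidate).
R2C9 = 7 (sole candidate).
R3C7 = 2 (sole candidate).
R3C9 = 4 (sole candidate).
R5C9 = 9 (sole candidate).
R7C3 = 6 (sole candidate).
R7C8 = 1 (sole candidate).
R9C3 = 3 (sole candidate).
R9C4 = 6 (sole candidate).
R1C8 = 8 (sole candidate).
R3C8 = 3 (sole candidate).
R1C5 = 7 (sole candidate).
R6C5 = 2 (sole candidate).
R6C8 = 4 (sole candidate).
R6C1 = 1 (sole candidate).
R1C1 = 2 (sole candidate).
R1C2 = 9 (sole candidate).
R1C3 = 1 (sole candidate).
R1C4 = 4 (sole candidate).
R3C3 = 7 (sole candidate).
R5C3 = 8 (sole candidate).
R5C5 = 6 (sole candidate).
R5C8 = 2 (sole candidate).
R4C3 = 9 (sole candidate).
R4C5 = 8 (sole candidate).
R4C8 = 6 (sole candidate).
R5C2 = 4 (sole candidate).
R5C6 = 1 (sole candidate).
R3C6 = 8 (sole candidate).
R4C2 = 2 (sole candidate).
R4C4 = 5 (sole candidate).
R4C6 = 4 (sole candidate).
R7C4 = 7 (sole candidate).
R7C6 = 5: row 7 has {1,2,3,4,6,7,8,9}; col 6 has {1,2,3,4,6,8}; box has {1,2,3,4,6,7} → only 5 remains.

5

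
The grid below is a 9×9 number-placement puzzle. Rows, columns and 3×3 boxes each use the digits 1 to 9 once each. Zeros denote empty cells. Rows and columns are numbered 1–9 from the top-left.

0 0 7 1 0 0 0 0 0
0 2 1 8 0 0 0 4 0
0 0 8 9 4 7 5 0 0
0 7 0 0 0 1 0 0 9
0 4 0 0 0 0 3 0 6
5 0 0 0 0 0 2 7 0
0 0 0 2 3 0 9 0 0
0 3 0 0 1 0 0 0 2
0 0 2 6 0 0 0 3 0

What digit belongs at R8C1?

6

R3C2 = 6: row 3 has {4,5,7,8,9}; col 2 has {2,3,4,7}; box has {1,2,7,8} → only 6 remains.
R5C3 = 9: row 5 has {3,4,6}; col 3 has {1,2,7,8}; box has {4,5,7} → only 9 remains.
R3C1 = 3: row 3 has {4,5,6,7,8,9}; col 1 has {5}; box has {1,2,6,7,8} → only 3 remains.
R3C9 = 1: row 3 has {3,4,5,6,7,8,9}; col 9 has {2,6,9}; box has {4,5} → only 1 remains.
R2C1 = 9: row 2 has {1,2,4,8}; col 1 has {3,5}; box has {1,2,3,6,7,8} → only 9 remains.
R3C8 = 2: row 3 has {1,3,4,5,6,7,8,9}; col 8 has {3,4,7}; box has {1,4,5} → only 2 remains.
R1C1 = 4: row 1 has {1,7}; col 1 has {3,5,9}; box has {1,2,3,6,7,8,9} → only 4 remains.
R1C2 = 5: row 1 has {1,4,7}; col 2 has {2,3,4,6,7}; box has {1,2,3,4,6,7,8,9} → only 5 remains.
R1C8 = 9: in row 1, 9 can only go here (every other open cell in that row sees a 9).
R6C2 = 1: in row 6, 1 can only go here (every other open cell in that row sees a 1).
R7C2 = 8: row 7 has {2,3,9}; col 2 has {1,2,3,4,5,6,7}; box has {2,3} → only 8 remains.
R9C2 = 9: row 9 has {2,3,6}; col 2 has {1,2,3,4,5,6,7,8}; box has {2,3,8} → only 9 remains.
R5C8 = 1: in row 5, 1 can only go here (every other open cell in that row sees a 1).
R7C1 = 1: in row 7, 1 can only go here (every other open cell in that row sees a 1).
R9C1 = 7: row 9 has {2,3,6,9}; col 1 has {1,3,4,5,9}; box has {1,2,3,8,9} → only 7 remains.
R8C1 = 6: row 8 has {1,2,3}; col 1 has {1,3,4,5,7,9}; box has {1,2,3,7,8,9} → only 6 remains.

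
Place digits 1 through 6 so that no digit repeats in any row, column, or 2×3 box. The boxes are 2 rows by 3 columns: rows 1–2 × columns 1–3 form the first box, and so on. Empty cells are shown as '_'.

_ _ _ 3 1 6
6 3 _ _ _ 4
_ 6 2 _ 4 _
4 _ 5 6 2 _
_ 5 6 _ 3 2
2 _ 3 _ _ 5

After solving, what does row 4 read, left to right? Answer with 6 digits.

row 1, column 1 = 5 (sole candidate).
row 1, column 3 = 4 (sole candidate).
row 2, column 3 = 1 (sole candidate).
row 2, column 5 = 5 (sole candidate).
row 4, column 2 = 1: row 4 has {2,4,5,6}; col 2 has {3,5,6}; box has {2,4,5,6} → only 1 remains.
row 4, column 6 = 3: row 4 has {1,2,4,5,6}; col 6 has {2,4,5,6}; box has {2,4,6} → only 3 remains.

415623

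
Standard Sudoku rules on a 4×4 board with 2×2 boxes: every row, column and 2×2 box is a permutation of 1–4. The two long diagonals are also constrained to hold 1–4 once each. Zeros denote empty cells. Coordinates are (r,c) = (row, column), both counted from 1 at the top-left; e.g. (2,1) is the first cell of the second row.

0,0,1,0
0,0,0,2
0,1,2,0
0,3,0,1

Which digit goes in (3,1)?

(2,2) = 4 (sole candidate).
(2,3) = 3 (sole candidate).
(3,1) = 4: row 3 has {1,2}; col 1 has {}; box has {1,3} → only 4 remains.

4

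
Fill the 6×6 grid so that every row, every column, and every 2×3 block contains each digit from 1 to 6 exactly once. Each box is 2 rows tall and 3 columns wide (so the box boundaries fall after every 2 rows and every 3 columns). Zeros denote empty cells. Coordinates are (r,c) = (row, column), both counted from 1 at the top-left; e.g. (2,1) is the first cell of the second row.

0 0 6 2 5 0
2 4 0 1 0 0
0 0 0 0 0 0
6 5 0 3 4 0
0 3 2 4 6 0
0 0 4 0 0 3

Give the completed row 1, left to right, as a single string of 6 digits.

316254

(1,2) = 1: row 1 has {2,5,6}; col 2 has {3,4,5}; box has {2,4,6} → only 1 remains.
(1,6) = 4: row 1 has {1,2,5,6}; col 6 has {3}; box has {1,2,5} → only 4 remains.
(2,5) = 3: row 2 has {1,2,4}; col 5 has {4,5,6}; box has {1,2,4,5} → only 3 remains.
(2,6) = 6: row 2 has {1,2,3,4}; col 6 has {3,4}; box has {1,2,3,4,5} → only 6 remains.
(3,2) = 2: row 3 has {}; col 2 has {1,3,4,5}; box has {5,6} → only 2 remains.
(3,5) = 1: row 3 has {2}; col 5 has {3,4,5,6}; box has {3,4} → only 1 remains.
(3,6) = 5: row 3 has {1,2}; col 6 has {3,4,6}; box has {1,3,4} → only 5 remains.
(4,3) = 1: row 4 has {3,4,5,6}; col 3 has {2,4,6}; box has {2,5,6} → only 1 remains.
(4,6) = 2: row 4 has {1,3,4,5,6}; col 6 has {3,4,5,6}; box has {1,3,4,5} → only 2 remains.
(5,6) = 1: row 5 has {2,3,4,6}; col 6 has {2,3,4,5,6}; box has {3,4,6} → only 1 remains.
(6,2) = 6: row 6 has {3,4}; col 2 has {1,2,3,4,5}; box has {2,3,4} → only 6 remains.
(6,4) = 5: row 6 has {3,4,6}; col 4 has {1,2,3,4}; box has {1,3,4,6} → only 5 remains.
(6,5) = 2: row 6 has {3,4,5,6}; col 5 has {1,3,4,5,6}; box has {1,3,4,5,6} → only 2 remains.
(1,1) = 3: row 1 has {1,2,4,5,6}; col 1 has {2,6}; box has {1,2,4,6} → only 3 remains.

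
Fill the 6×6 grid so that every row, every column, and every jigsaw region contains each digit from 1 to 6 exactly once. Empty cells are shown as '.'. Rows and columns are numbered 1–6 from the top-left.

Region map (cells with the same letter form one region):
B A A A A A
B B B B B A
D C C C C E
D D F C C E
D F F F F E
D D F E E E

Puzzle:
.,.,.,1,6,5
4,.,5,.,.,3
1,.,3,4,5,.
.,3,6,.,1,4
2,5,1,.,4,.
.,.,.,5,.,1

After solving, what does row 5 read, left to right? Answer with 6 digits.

row 1, column 1 = 3: row 1 has {1,5,6}; col 1 has {1,2,4}; region has {4,5} → only 3 remains.
row 2, column 5 = 2: row 2 has {3,4,5}; col 5 has {1,4,5,6}; region has {3,4,5} → only 2 remains.
row 4, column 1 = 5: row 4 has {1,3,4,6}; col 1 has {1,2,3,4}; region has {1,2,3} → only 5 remains.
row 4, column 4 = 2: row 4 has {1,3,4,5,6}; col 4 has {1,4,5}; region has {1,3,4,5} → only 2 remains.
row 5, column 4 = 3: row 5 has {1,2,4,5}; col 4 has {1,2,4,5}; region has {1,4,5,6} → only 3 remains.
row 5, column 6 = 6: row 5 has {1,2,3,4,5}; col 6 has {1,3,4,5}; region has {1,4,5} → only 6 remains.

251346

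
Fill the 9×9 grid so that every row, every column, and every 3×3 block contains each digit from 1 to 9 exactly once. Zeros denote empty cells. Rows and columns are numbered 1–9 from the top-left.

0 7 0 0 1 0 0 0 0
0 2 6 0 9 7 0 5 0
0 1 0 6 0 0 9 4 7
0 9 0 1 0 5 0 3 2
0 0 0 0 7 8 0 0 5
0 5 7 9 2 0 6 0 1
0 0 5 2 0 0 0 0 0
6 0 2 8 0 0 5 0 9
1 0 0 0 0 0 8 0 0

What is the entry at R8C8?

R5C7 = 4: row 5 has {5,7,8}; col 7 has {5,6,8,9}; box has {1,2,3,5,6} → only 4 remains.
R5C8 = 9: row 5 has {4,5,7,8}; col 8 has {3,4,5}; box has {1,2,3,4,5,6} → only 9 remains.
R6C8 = 8: row 6 has {1,2,5,6,7,9}; col 8 has {3,4,5,9}; box has {1,2,3,4,5,6,9} → only 8 remains.
R4C7 = 7: row 4 has {1,2,3,5,9}; col 7 has {4,5,6,8,9}; box has {1,2,3,4,5,6,8,9} → only 7 remains.
R5C4 = 3: row 5 has {4,5,7,8,9}; col 4 has {1,2,6,8,9}; box has {1,2,5,7,8,9} → only 3 remains.
R6C6 = 4: row 6 has {1,2,5,6,7,8,9}; col 6 has {5,7,8}; box has {1,2,3,5,7,8,9} → only 4 remains.
R2C4 = 4: row 2 has {2,5,6,7,9}; col 4 has {1,2,3,6,8,9}; box has {1,6,7,9} → only 4 remains.
R4C5 = 6: row 4 has {1,2,3,5,7,9}; col 5 has {1,2,7,9}; box has {1,2,3,4,5,7,8,9} → only 6 remains.
R5C1 = 2: row 5 has {3,4,5,7,8,9}; col 1 has {1,6}; box has {5,7,9} → only 2 remains.
R5C2 = 6: row 5 has {2,3,4,5,7,8,9}; col 2 has {1,2,5,7,9}; box has {2,5,7,9} → only 6 remains.
R5C3 = 1: row 5 has {2,3,4,5,6,7,8,9}; col 3 has {2,5,6,7}; box has {2,5,6,7,9} → only 1 remains.
R6C1 = 3: row 6 has {1,2,4,5,6,7,8,9}; col 1 has {1,2,6}; box has {1,2,5,6,7,9} → only 3 remains.
R1C4 = 5: row 1 has {1,7}; col 4 has {1,2,3,4,6,8,9}; box has {1,4,6,7,9} → only 5 remains.
R2C1 = 8: row 2 has {2,4,5,6,7,9}; col 1 has {1,2,3,6}; box has {1,2,6,7} → only 8 remains.
R2C9 = 3: row 2 has {2,4,5,6,7,8,9}; col 9 has {1,2,5,7,9}; box has {4,5,7,9} → only 3 remains.
R3C1 = 5: row 3 has {1,4,6,7,9}; col 1 has {1,2,3,6,8}; box has {1,2,6,7,8} → only 5 remains.
R3C3 = 3: row 3 has {1,4,5,6,7,9}; col 3 has {1,2,5,6,7}; box has {1,2,5,6,7,8} → only 3 remains.
R3C5 = 8: row 3 has {1,3,4,5,6,7,9}; col 5 has {1,2,6,7,9}; box has {1,4,5,6,7,9} → only 8 remains.
R3C6 = 2: row 3 has {1,3,4,5,6,7,8,9}; col 6 has {4,5,7,8}; box has {1,4,5,6,7,8,9} → only 2 remains.
R4C1 = 4: row 4 has {1,2,3,5,6,7,9}; col 1 has {1,2,3,5,6,8}; box has {1,2,3,5,6,7,9} → only 4 remains.
R4C3 = 8: row 4 has {1,2,3,4,5,6,7,9}; col 3 has {1,2,3,5,6,7}; box has {1,2,3,4,5,6,7,9} → only 8 remains.
R9C4 = 7: row 9 has {1,8}; col 4 has {1,2,3,4,5,6,8,9}; box has {2,8} → only 7 remains.
R1C1 = 9: row 1 has {1,5,7}; col 1 has {1,2,3,4,5,6,8}; box has {1,2,3,5,6,7,8} → only 9 remains.
R1C3 = 4: row 1 has {1,5,7,9}; col 3 has {1,2,3,5,6,7,8}; box has {1,2,3,5,6,7,8,9} → only 4 remains.
R1C6 = 3: row 1 has {1,4,5,7,9}; col 6 has {2,4,5,7,8}; box has {1,2,4,5,6,7,8,9} → only 3 remains.
R1C7 = 2: row 1 has {1,3,4,5,7,9}; col 7 has {4,5,6,7,8,9}; box has {3,4,5,7,9} → only 2 remains.
R1C8 = 6: row 1 has {1,2,3,4,5,7,9}; col 8 has {3,4,5,8,9}; box has {2,3,4,5,7,9} → only 6 remains.
R1C9 = 8: row 1 has {1,2,3,4,5,6,7,9}; col 9 has {1,2,3,5,7,9}; box has {2,3,4,5,6,7,9} → only 8 remains.
R2C7 = 1: row 2 has {2,3,4,5,6,7,8,9}; col 7 has {2,4,5,6,7,8,9}; box has {2,3,4,5,6,7,8,9} → only 1 remains.
R7C1 = 7: row 7 has {2,5}; col 1 has {1,2,3,4,5,6,8,9}; box has {1,2,5,6} → only 7 remains.
R7C7 = 3: row 7 has {2,5,7}; col 7 has {1,2,4,5,6,7,8,9}; box has {5,8,9} → only 3 remains.
R7C8 = 1: row 7 has {2,3,5,7}; col 8 has {3,4,5,6,8,9}; box has {3,5,8,9} → only 1 remains.
R8C6 = 1: row 8 has {2,5,6,8,9}; col 6 has {2,3,4,5,7,8}; box has {2,7,8} → only 1 remains.
R8C8 = 7: row 8 has {1,2,5,6,8,9}; col 8 has {1,3,4,5,6,8,9}; box has {1,3,5,8,9} → only 7 remains.

7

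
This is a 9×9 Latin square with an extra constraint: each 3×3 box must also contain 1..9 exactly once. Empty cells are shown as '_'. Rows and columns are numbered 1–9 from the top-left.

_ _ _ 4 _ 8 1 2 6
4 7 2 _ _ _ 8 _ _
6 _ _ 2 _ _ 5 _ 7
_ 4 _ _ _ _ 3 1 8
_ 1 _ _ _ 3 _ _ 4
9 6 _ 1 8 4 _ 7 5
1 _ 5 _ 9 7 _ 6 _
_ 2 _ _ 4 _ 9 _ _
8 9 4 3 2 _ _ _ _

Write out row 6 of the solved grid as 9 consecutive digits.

963184275

r4c3 = 7: row 4 has {1,3,4,8}; col 3 has {2,4,5}; box has {1,4,6,9} → only 7 remains.
r5c3 = 8: row 5 has {1,3,4}; col 3 has {2,4,5,7}; box has {1,4,6,7,9} → only 8 remains.
r5c8 = 9: row 5 has {1,3,4,8}; col 8 has {1,2,6,7}; box has {1,3,4,5,7,8} → only 9 remains.
r6c3 = 3: row 6 has {1,4,5,6,7,8,9}; col 3 has {2,4,5,7,8}; box has {1,4,6,7,8,9} → only 3 remains.
r6c7 = 2: row 6 has {1,3,4,5,6,7,8,9}; col 7 has {1,3,5,8,9}; box has {1,3,4,5,7,8,9} → only 2 remains.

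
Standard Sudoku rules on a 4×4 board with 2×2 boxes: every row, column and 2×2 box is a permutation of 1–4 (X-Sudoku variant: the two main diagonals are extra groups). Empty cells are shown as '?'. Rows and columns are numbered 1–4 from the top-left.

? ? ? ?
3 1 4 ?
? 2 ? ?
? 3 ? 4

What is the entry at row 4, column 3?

2

row 1, column 1 = 2 (sole candidate).
row 1, column 2 = 4 (sole candidate).
row 2, column 4 = 2 (sole candidate).
row 3, column 3 = 3 (sole candidate).
row 3, column 4 = 1 (sole candidate).
row 4, column 1 = 1 (sole candidate).
row 4, column 3 = 2: row 4 has {1,3,4}; col 3 has {3,4}; box has {1,3,4} → only 2 remains.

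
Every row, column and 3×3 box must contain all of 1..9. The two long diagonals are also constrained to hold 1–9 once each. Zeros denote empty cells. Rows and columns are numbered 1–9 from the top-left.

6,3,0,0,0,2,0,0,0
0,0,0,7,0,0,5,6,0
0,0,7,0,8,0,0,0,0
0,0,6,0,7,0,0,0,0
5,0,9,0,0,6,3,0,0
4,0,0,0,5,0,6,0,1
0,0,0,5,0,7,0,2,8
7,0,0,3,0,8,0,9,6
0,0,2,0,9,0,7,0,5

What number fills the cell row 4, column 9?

9

row 6, column 6 = 3 (sole candidate).
row 6, column 3 = 8 (sole candidate).
row 6, column 8 = 7 (sole candidate).
row 6, column 2 = 2 (sole candidate).
row 6, column 4 = 9 (sole candidate).
row 4, column 2 = 1 (sole candidate).
row 4, column 6 = 4 (sole candidate).
row 5, column 2 = 7 (sole candidate).
row 8, column 2 = 5 (sole candidate).
row 9, column 6 = 1 (sole candidate).
row 1, column 9 = 7 (sole candidate).
row 2, column 6 = 9 (sole candidate).
row 3, column 6 = 5 (sole candidate).
row 4, column 1 = 3 (sole candidate).
row 9, column 1 = 8 (sole candidate).
row 1, column 3 = 5 (hidden single in row 1).
row 1, column 7 = 9 (hidden single in row 1).
row 1, column 8 = 8 (hidden single in row 1).
row 4, column 8 = 5 (sole candidate).
row 5, column 8 = 4 (sole candidate).
row 5, column 9 = 2 (sole candidate).
row 9, column 8 = 3 (sole candidate).
row 3, column 8 = 1 (sole candidate).
row 4, column 7 = 8 (sole candidate).
row 4, column 9 = 9: row 4 has {1,3,4,5,6,7,8}; col 9 has {1,2,5,6,7,8}; box has {1,2,3,4,5,6,7,8} → only 9 remains.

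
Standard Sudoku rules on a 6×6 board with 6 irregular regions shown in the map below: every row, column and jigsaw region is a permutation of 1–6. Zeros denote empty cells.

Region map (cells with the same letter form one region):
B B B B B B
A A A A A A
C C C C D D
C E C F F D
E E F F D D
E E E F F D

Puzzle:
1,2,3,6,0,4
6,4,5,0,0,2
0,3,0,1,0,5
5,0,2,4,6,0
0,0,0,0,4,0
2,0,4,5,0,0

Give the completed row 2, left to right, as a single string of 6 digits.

r1c5 = 5 (sole candidate).
r2c4 = 3: row 2 has {2,4,5,6}; col 4 has {1,4,5,6}; region has {2,4,5,6} → only 3 remains.
r2c5 = 1: row 2 has {2,3,4,5,6}; col 5 has {4,5,6}; region has {2,3,4,5,6} → only 1 remains.

645312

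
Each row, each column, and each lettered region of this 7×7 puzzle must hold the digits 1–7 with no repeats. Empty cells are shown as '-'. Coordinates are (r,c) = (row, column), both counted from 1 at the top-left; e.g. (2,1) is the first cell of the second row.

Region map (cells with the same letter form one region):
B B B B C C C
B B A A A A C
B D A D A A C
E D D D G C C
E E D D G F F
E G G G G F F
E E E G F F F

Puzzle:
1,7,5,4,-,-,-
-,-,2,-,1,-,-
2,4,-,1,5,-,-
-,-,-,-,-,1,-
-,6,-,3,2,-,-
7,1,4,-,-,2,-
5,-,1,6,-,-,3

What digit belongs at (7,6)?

7

(2,2) = 3 (sole candidate).
(2,4) = 7 (sole candidate).
(5,1) = 4 (sole candidate).
(5,3) = 7 (sole candidate).
(5,6) = 5 (sole candidate).
(5,7) = 1 (sole candidate).
(6,4) = 5 (sole candidate).
(6,5) = 3 (sole candidate).
(6,7) = 6 (sole candidate).
(7,2) = 2 (sole candidate).
(1,5) = 6 (sole candidate).
(1,6) = 3 (sole candidate).
(1,7) = 2 (sole candidate).
(2,1) = 6 (sole candidate).
(2,6) = 4 (sole candidate).
(2,7) = 5 (sole candidate).
(3,6) = 6 (sole candidate).
(3,7) = 7 (sole candidate).
(4,1) = 3 (sole candidate).
(4,2) = 5 (sole candidate).
(4,3) = 6 (sole candidate).
(4,4) = 2 (sole candidate).
(4,5) = 7 (sole candidate).
(4,7) = 4 (sole candidate).
(7,5) = 4 (sole candidate).
(7,6) = 7: row 7 has {1,2,3,4,5,6}; col 6 has {1,2,3,4,5,6}; region has {1,2,3,4,5,6} → only 7 remains.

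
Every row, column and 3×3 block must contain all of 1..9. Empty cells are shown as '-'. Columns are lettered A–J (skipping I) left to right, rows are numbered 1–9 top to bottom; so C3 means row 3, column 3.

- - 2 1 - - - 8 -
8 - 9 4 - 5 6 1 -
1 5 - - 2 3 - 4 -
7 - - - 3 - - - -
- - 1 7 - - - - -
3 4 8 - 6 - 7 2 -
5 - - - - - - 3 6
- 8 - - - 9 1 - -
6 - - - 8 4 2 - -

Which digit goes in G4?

A1 = 4 (sole candidate).
E2 = 7 (sole candidate).
G3 = 9 (sole candidate).
J3 = 7 (sole candidate).
F6 = 1 (sole candidate).
D7 = 2 (sole candidate).
E7 = 1 (sole candidate).
F7 = 7 (sole candidate).
A8 = 2 (sole candidate).
E8 = 5 (sole candidate).
H8 = 7 (sole candidate).
J8 = 4 (sole candidate).
D9 = 3 (sole candidate).
E1 = 9 (sole candidate).
F1 = 6 (sole candidate).
B2 = 3 (sole candidate).
J2 = 2 (sole candidate).
C3 = 6 (sole candidate).
D3 = 8 (sole candidate).
C4 = 5 (sole candidate).
D4 = 9 (sole candidate).
H4 = 6 (sole candidate).
A5 = 9 (sole candidate).
E5 = 4 (sole candidate).
H5 = 5 (sole candidate).
D6 = 5 (sole candidate).
J6 = 9 (sole candidate).
B7 = 9 (sole candidate).
C7 = 4 (sole candidate).
G7 = 8 (sole candidate).
C8 = 3 (sole candidate).
D8 = 6 (sole candidate).
C9 = 7 (sole candidate).
H9 = 9 (sole candidate).
J9 = 5 (sole candidate).
B1 = 7 (sole candidate).
J1 = 3 (sole candidate).
B4 = 2 (sole candidate).
F4 = 8 (sole candidate).
G4 = 4: row 4 has {2,3,5,6,7,8,9}; col 7 has {1,2,6,7,8,9}; box has {2,5,6,7,9} → only 4 remains.

4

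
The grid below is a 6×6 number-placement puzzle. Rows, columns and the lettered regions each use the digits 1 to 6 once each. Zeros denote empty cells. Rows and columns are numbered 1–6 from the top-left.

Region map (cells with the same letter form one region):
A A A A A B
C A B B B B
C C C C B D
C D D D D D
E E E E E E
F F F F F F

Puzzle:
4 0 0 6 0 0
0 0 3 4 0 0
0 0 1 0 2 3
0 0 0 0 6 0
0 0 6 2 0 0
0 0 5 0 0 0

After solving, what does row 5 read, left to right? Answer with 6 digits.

536214

row 1, column 3 = 2 (sole candidate).
row 3, column 4 = 5 (sole candidate).
row 4, column 3 = 4 (sole candidate).
row 4, column 4 = 1 (sole candidate).
row 6, column 4 = 3 (sole candidate).
row 3, column 1 = 6 (sole candidate).
row 3, column 2 = 4 (sole candidate).
row 2, column 1 = 2 (sole candidate).
row 4, column 1 = 3 (sole candidate).
row 6, column 1 = 1 (sole candidate).
row 6, column 5 = 4 (sole candidate).
row 5, column 1 = 5: row 5 has {2,6}; col 1 has {1,2,3,4,6}; region has {2,6} → only 5 remains.
row 2, column 6 = 6 (hidden single in row 2).
row 6, column 6 = 2 (sole candidate).
row 4, column 6 = 5 (sole candidate).
row 6, column 2 = 6 (sole candidate).
row 1, column 6 = 1 (sole candidate).
row 2, column 5 = 5 (sole candidate).
row 4, column 2 = 2 (sole candidate).
row 5, column 6 = 4: row 5 has {2,5,6}; col 6 has {1,2,3,5,6}; region has {2,5,6} → only 4 remains.
row 1, column 5 = 3 (sole candidate).
row 2, column 2 = 1 (sole candidate).
row 5, column 2 = 3: row 5 has {2,4,5,6}; col 2 has {1,2,4,6}; region has {2,4,5,6} → only 3 remains.
row 5, column 5 = 1: row 5 has {2,3,4,5,6}; col 5 has {2,3,4,5,6}; region has {2,3,4,5,6} → only 1 remains.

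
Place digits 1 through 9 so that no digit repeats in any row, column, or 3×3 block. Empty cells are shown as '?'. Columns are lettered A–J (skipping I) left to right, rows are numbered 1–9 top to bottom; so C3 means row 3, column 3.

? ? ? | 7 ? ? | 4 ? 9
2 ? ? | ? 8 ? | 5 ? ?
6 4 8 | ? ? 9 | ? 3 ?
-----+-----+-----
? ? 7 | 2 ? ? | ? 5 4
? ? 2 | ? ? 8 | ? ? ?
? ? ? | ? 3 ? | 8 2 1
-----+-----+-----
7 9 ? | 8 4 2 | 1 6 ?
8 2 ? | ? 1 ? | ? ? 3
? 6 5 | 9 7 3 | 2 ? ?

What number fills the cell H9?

G3 = 7: row 3 has {3,4,6,8,9}; col 7 has {1,2,4,5,8}; box has {3,4,5,9} → only 7 remains.
J3 = 2: row 3 has {3,4,6,7,8,9}; col 9 has {1,3,4,9}; box has {3,4,5,7,9} → only 2 remains.
B6 = 5: row 6 has {1,2,3,8}; col 2 has {2,4,6,9}; box has {2,7} → only 5 remains.
C7 = 3: row 7 has {1,2,4,6,7,8,9}; col 3 has {2,5,7,8}; box has {2,5,6,7,8,9} → only 3 remains.
J7 = 5: row 7 has {1,2,3,4,6,7,8,9}; col 9 has {1,2,3,4,9}; box has {1,2,3,6} → only 5 remains.
C8 = 4: row 8 has {1,2,3,8}; col 3 has {2,3,5,7,8}; box has {2,3,5,6,7,8,9} → only 4 remains.
G8 = 9: row 8 has {1,2,3,4,8}; col 7 has {1,2,4,5,7,8}; box has {1,2,3,5,6} → only 9 remains.
H8 = 7: row 8 has {1,2,3,4,8,9}; col 8 has {2,3,5,6}; box has {1,2,3,5,6,9} → only 7 remains.
A9 = 1: row 9 has {2,3,5,6,7,9}; col 1 has {2,6,7,8}; box has {2,3,4,5,6,7,8,9} → only 1 remains.
J9 = 8: row 9 has {1,2,3,5,6,7,9}; col 9 has {1,2,3,4,5,9}; box has {1,2,3,5,6,7,9} → only 8 remains.
C1 = 1: row 1 has {4,7,9}; col 3 has {2,3,4,5,7,8}; box has {2,4,6,8} → only 1 remains.
H1 = 8: row 1 has {1,4,7,9}; col 8 has {2,3,5,6,7}; box has {2,3,4,5,7,9} → only 8 remains.
C2 = 9: row 2 has {2,5,8}; col 3 has {1,2,3,4,5,7,8}; box has {1,2,4,6,8} → only 9 remains.
H2 = 1: row 2 has {2,5,8,9}; col 8 has {2,3,5,6,7,8}; box has {2,3,4,5,7,8,9} → only 1 remains.
J2 = 6: row 2 has {1,2,5,8,9}; col 9 has {1,2,3,4,5,8,9}; box has {1,2,3,4,5,7,8,9} → only 6 remains.
E3 = 5: row 3 has {2,3,4,6,7,8,9}; col 5 has {1,3,4,7,8}; box has {7,8,9} → only 5 remains.
H5 = 9: row 5 has {2,8}; col 8 has {1,2,3,5,6,7,8}; box has {1,2,4,5,8} → only 9 remains.
J5 = 7: row 5 has {2,8,9}; col 9 has {1,2,3,4,5,6,8,9}; box has {1,2,4,5,8,9} → only 7 remains.
C6 = 6: row 6 has {1,2,3,5,8}; col 3 has {1,2,3,4,5,7,8,9}; box has {2,5,7} → only 6 remains.
D6 = 4: row 6 has {1,2,3,5,6,8}; col 4 has {2,7,8,9}; box has {2,3,8} → only 4 remains.
F6 = 7: row 6 has {1,2,3,4,5,6,8}; col 6 has {2,3,8,9}; box has {2,3,4,8} → only 7 remains.
H9 = 4: row 9 has {1,2,3,5,6,7,8,9}; col 8 has {1,2,3,5,6,7,8,9}; box has {1,2,3,5,6,7,8,9} → only 4 remains.

4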